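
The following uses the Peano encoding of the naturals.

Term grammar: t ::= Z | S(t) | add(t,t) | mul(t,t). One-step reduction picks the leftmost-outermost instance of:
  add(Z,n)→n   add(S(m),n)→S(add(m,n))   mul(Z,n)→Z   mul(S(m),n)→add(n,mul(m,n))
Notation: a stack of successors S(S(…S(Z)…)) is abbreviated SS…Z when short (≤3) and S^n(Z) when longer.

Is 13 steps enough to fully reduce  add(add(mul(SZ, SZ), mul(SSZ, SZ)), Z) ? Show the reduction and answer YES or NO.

  start: add(add(mul(SZ, SZ), mul(SSZ, SZ)), Z)
  →1  add(add(add(SZ, mul(Z, SZ)), mul(SSZ, SZ)), Z)
  →2  add(add(S(add(Z, mul(Z, SZ))), mul(SSZ, SZ)), Z)
  →3  add(S(add(add(Z, mul(Z, SZ)), mul(SSZ, SZ))), Z)
  →4  S(add(add(add(Z, mul(Z, SZ)), mul(SSZ, SZ)), Z))
  →5  S(add(add(mul(Z, SZ), mul(SSZ, SZ)), Z))
  →6  S(add(add(Z, mul(SSZ, SZ)), Z))
  →7  S(add(mul(SSZ, SZ), Z))
  →8  S(add(add(SZ, mul(SZ, SZ)), Z))
  →9  S(add(S(add(Z, mul(SZ, SZ))), Z))
  →10  S(S(add(add(Z, mul(SZ, SZ)), Z)))
  →11  S(S(add(mul(SZ, SZ), Z)))
  →12  S(S(add(add(SZ, mul(Z, SZ)), Z)))
  →13  S(S(add(S(add(Z, mul(Z, SZ))), Z)))

Answer: NO — after 13 steps the term is S(S(add(S(add(Z, mul(Z, SZ))), Z))), not yet normal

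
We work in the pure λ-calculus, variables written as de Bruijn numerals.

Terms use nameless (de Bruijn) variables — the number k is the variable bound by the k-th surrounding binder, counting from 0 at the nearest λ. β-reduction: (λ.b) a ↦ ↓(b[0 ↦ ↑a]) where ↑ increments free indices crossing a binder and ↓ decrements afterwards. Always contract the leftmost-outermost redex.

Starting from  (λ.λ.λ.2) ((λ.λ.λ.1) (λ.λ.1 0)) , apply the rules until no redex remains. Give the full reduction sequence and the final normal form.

  start: (λ.λ.λ.2) ((λ.λ.λ.1) (λ.λ.1 0))
  →1  λ.λ.(λ.λ.λ.1) (λ.λ.1 0)
  →2  λ.λ.λ.λ.1

Answer: normal form = λ.λ.λ.λ.1  (in 2 steps)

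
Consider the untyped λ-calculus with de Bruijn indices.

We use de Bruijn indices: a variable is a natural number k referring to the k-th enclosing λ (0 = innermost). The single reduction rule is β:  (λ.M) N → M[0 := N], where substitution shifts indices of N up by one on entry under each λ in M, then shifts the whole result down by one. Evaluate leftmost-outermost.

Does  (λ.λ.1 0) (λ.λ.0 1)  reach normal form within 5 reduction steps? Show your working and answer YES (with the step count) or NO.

  start: (λ.λ.1 0) (λ.λ.0 1)
  [1] λ.(λ.λ.0 1) 0
  [2] λ.λ.0 1

Answer: YES — reaches normal form λ.λ.0 1 in 2 ≤ 5 steps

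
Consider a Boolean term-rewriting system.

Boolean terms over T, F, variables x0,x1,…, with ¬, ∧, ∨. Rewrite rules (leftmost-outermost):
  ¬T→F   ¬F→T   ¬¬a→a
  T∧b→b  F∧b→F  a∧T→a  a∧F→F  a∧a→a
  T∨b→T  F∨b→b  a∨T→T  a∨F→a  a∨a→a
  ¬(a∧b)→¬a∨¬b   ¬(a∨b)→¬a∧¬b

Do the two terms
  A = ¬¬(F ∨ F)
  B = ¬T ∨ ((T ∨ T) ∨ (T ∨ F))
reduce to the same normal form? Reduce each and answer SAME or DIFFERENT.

Answer: DIFFERENT — A ⇓ F, B ⇓ T

Working:
Term A:
  start: ¬¬(F ∨ F)
  [1] F ∨ F
  [2] F

Term B:
  start: ¬T ∨ ((T ∨ T) ∨ (T ∨ F))
  [1] F ∨ ((T ∨ T) ∨ (T ∨ F))
  [2] (T ∨ T) ∨ (T ∨ F)
  [3] T ∨ (T ∨ F)
  [4] T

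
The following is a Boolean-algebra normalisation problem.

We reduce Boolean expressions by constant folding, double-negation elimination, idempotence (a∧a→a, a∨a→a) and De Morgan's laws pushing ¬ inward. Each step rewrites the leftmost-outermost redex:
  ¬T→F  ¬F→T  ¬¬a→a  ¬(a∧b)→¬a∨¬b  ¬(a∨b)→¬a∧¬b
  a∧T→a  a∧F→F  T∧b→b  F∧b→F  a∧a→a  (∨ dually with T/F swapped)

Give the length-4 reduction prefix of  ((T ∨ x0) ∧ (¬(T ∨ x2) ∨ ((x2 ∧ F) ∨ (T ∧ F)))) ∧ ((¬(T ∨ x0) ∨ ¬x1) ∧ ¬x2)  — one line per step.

  start: ((T ∨ x0) ∧ (¬(T ∨ x2) ∨ ((x2 ∧ F) ∨ (T ∧ F)))) ∧ ((¬(T ∨ x0) ∨ ¬x1) ∧ ¬x2)
  →1  (T ∧ (¬(T ∨ x2) ∨ ((x2 ∧ F) ∨ (T ∧ F)))) ∧ ((¬(T ∨ x0) ∨ ¬x1) ∧ ¬x2)
  →2  (¬(T ∨ x2) ∨ ((x2 ∧ F) ∨ (T ∧ F))) ∧ ((¬(T ∨ x0) ∨ ¬x1) ∧ ¬x2)
  →3  ((¬T ∧ ¬x2) ∨ ((x2 ∧ F) ∨ (T ∧ F))) ∧ ((¬(T ∨ x0) ∨ ¬x1) ∧ ¬x2)
  →4  ((F ∧ ¬x2) ∨ ((x2 ∧ F) ∨ (T ∧ F))) ∧ ((¬(T ∨ x0) ∨ ¬x1) ∧ ¬x2)

Answer: after 4 steps: ((F ∧ ¬x2) ∨ ((x2 ∧ F) ∨ (T ∧ F))) ∧ ((¬(T ∨ x0) ∨ ¬x1) ∧ ¬x2)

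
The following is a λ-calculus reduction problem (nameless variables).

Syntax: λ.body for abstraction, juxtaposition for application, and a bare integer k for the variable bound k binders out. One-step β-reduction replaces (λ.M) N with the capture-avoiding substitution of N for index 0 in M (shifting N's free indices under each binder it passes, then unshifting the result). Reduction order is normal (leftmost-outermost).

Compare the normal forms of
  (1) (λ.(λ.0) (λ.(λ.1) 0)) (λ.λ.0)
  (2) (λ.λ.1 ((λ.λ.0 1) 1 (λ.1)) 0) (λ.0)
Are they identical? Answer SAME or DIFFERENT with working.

Answer: DIFFERENT — A ⇓ λ.0, B ⇓ λ.0 0

Derivation:
Term A:
  start: (λ.(λ.0) (λ.(λ.1) 0)) (λ.λ.0)
  →1  (λ.0) (λ.(λ.1) 0)
  →2  λ.(λ.1) 0
  →3  λ.0

Term B:
  start: (λ.λ.1 ((λ.λ.0 1) 1 (λ.1)) 0) (λ.0)
  →1  λ.(λ.0) ((λ.λ.0 1) (λ.0) (λ.1)) 0
  →2  λ.(λ.λ.0 1) (λ.0) (λ.1) 0
  →3  λ.(λ.0 (λ.0)) (λ.1) 0
  →4  λ.(λ.1) (λ.0) 0
  →5  λ.0 0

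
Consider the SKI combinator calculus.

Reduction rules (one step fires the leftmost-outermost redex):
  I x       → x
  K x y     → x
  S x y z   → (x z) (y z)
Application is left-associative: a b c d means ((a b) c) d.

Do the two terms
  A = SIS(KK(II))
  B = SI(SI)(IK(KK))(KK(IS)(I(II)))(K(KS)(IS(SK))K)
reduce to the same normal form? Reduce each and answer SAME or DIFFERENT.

Term A:
  start: SIS(KK(II))
  [1] I(KK(II))(S(KK(II)))
  [2] KK(II)(S(KK(II)))
  [3] K(S(KK(II)))
  [4] K(SK)

Term B:
  start: SI(SI)(IK(KK))(KK(IS)(I(II)))(K(KS)(IS(SK))K)
  [1] I(IK(KK))(SI(IK(KK)))(KK(IS)(I(II)))(K(KS)(IS(SK))K)
  [2] IK(KK)(SI(IK(KK)))(KK(IS)(I(II)))(K(KS)(IS(SK))K)
  [3] K(KK)(SI(IK(KK)))(KK(IS)(I(II)))(K(KS)(IS(SK))K)
  [4] KK(KK(IS)(I(II)))(K(KS)(IS(SK))K)
  [5] K(K(KS)(IS(SK))K)
  [6] K(KSK)
  [7] KS

Answer: DIFFERENT — A ⇓ K(SK), B ⇓ KS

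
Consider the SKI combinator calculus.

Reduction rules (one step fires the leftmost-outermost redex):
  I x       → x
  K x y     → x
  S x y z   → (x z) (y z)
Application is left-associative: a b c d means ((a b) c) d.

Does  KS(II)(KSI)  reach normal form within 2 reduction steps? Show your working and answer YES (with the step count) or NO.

  start: KS(II)(KSI)
  →1  S(KSI)
  →2  SS

Answer: YES — reaches normal form SS in 2 ≤ 2 steps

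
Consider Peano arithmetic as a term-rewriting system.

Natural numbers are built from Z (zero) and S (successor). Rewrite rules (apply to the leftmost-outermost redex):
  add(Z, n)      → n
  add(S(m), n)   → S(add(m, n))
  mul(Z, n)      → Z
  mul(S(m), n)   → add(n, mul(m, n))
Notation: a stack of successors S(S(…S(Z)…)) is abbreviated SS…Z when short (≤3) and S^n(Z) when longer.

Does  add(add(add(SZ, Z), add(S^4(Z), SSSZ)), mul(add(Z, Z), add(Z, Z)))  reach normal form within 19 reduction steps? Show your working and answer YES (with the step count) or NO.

  start: add(add(add(SZ, Z), add(S^4(Z), SSSZ)), mul(add(Z, Z), add(Z, Z)))
  →1  add(add(S(add(Z, Z)), add(S^4(Z), SSSZ)), mul(add(Z, Z), add(Z, Z)))
  →2  add(S(add(add(Z, Z), add(S^4(Z), SSSZ))), mul(add(Z, Z), add(Z, Z)))
  →3  S(add(add(add(Z, Z), add(S^4(Z), SSSZ)), mul(add(Z, Z), add(Z, Z))))
  →4  S(add(add(Z, add(S^4(Z), SSSZ)), mul(add(Z, Z), add(Z, Z))))
  →5  S(add(add(S^4(Z), SSSZ), mul(add(Z, Z), add(Z, Z))))
  →6  S(add(S(add(SSSZ, SSSZ)), mul(add(Z, Z), add(Z, Z))))
  →7  S(S(add(add(SSSZ, SSSZ), mul(add(Z, Z), add(Z, Z)))))
  →8  S(S(add(S(add(SSZ, SSSZ)), mul(add(Z, Z), add(Z, Z)))))
  →9  S(S(S(add(add(SSZ, SSSZ), mul(add(Z, Z), add(Z, Z))))))
  →10  S(S(S(add(S(add(SZ, SSSZ)), mul(add(Z, Z), add(Z, Z))))))
  →11  S(S(S(S(add(add(SZ, SSSZ), mul(add(Z, Z), add(Z, Z)))))))
  →12  S(S(S(S(add(S(add(Z, SSSZ)), mul(add(Z, Z), add(Z, Z)))))))
  →13  S(S(S(S(S(add(add(Z, SSSZ), mul(add(Z, Z), add(Z, Z))))))))
  →14  S(S(S(S(S(add(SSSZ, mul(add(Z, Z), add(Z, Z))))))))
  →15  S(S(S(S(S(S(add(SSZ, mul(add(Z, Z), add(Z, Z)))))))))
  →16  S(S(S(S(S(S(S(add(SZ, mul(add(Z, Z), add(Z, Z))))))))))
  →17  S(S(S(S(S(S(S(S(add(Z, mul(add(Z, Z), add(Z, Z)))))))))))
  →18  S(S(S(S(S(S(S(S(mul(add(Z, Z), add(Z, Z))))))))))
  →19  S(S(S(S(S(S(S(S(mul(Z, add(Z, Z))))))))))

Answer: NO — after 19 steps the term is S(S(S(S(S(S(S(S(mul(Z, add(Z, Z)))))))))), not yet normal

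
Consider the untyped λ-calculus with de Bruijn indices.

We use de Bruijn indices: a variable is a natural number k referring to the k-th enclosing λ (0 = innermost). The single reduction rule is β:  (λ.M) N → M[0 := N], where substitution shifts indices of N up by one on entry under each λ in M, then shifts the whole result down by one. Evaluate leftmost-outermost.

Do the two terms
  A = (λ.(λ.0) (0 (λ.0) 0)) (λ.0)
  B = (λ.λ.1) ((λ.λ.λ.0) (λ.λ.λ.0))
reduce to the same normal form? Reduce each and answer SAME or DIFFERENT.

Answer: DIFFERENT — A ⇓ λ.0, B ⇓ λ.λ.λ.0

Reduction:
Term A:
  start: (λ.(λ.0) (0 (λ.0) 0)) (λ.0)
  →1  (λ.0) ((λ.0) (λ.0) (λ.0))
  →2  (λ.0) (λ.0) (λ.0)
  →3  (λ.0) (λ.0)
  →4  λ.0

Term B:
  start: (λ.λ.1) ((λ.λ.λ.0) (λ.λ.λ.0))
  →1  λ.(λ.λ.λ.0) (λ.λ.λ.0)
  →2  λ.λ.λ.0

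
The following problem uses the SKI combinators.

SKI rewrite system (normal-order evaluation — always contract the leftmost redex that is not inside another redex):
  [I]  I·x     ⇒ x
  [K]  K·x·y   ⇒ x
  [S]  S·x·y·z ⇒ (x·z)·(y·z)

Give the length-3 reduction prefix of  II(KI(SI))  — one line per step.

Answer: after 3 steps: I

Derivation:
  start: II(KI(SI))
  →1  I(KI(SI))
  →2  KI(SI)
  →3  I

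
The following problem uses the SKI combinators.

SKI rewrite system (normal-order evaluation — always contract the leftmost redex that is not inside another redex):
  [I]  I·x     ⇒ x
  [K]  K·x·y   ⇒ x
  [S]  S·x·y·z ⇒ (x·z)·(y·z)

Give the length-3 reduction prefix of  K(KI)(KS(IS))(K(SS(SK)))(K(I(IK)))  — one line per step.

  start: K(KI)(KS(IS))(K(SS(SK)))(K(I(IK)))
  [1] KI(K(SS(SK)))(K(I(IK)))
  [2] I(K(I(IK)))
  [3] K(I(IK))

Answer: after 3 steps: K(I(IK))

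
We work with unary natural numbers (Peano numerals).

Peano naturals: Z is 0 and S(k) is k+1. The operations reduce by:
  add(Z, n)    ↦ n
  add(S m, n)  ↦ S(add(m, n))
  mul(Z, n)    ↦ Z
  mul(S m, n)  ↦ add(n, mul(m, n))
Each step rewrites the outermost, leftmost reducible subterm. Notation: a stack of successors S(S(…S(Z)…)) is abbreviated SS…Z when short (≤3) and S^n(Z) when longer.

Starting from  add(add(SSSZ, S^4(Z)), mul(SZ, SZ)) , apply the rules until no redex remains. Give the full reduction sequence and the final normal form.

Answer: normal form = S^8(Z)  (in 16 steps)

Derivation:
  start: add(add(SSSZ, S^4(Z)), mul(SZ, SZ))
  step 1: add(S(add(SSZ, S^4(Z))), mul(SZ, SZ))
  step 2: S(add(add(SSZ, S^4(Z)), mul(SZ, SZ)))
  step 3: S(add(S(add(SZ, S^4(Z))), mul(SZ, SZ)))
  step 4: S(S(add(add(SZ, S^4(Z)), mul(SZ, SZ))))
  step 5: S(S(add(S(add(Z, S^4(Z))), mul(SZ, SZ))))
  step 6: S(S(S(add(add(Z, S^4(Z)), mul(SZ, SZ)))))
  step 7: S(S(S(add(S^4(Z), mul(SZ, SZ)))))
  step 8: S(S(S(S(add(SSSZ, mul(SZ, SZ))))))
  step 9: S(S(S(S(S(add(SSZ, mul(SZ, SZ)))))))
  step 10: S(S(S(S(S(S(add(SZ, mul(SZ, SZ))))))))
  step 11: S(S(S(S(S(S(S(add(Z, mul(SZ, SZ)))))))))
  step 12: S(S(S(S(S(S(S(mul(SZ, SZ))))))))
  step 13: S(S(S(S(S(S(S(add(SZ, mul(Z, SZ)))))))))
  step 14: S(S(S(S(S(S(S(S(add(Z, mul(Z, SZ))))))))))
  step 15: S(S(S(S(S(S(S(S(mul(Z, SZ)))))))))
  step 16: S^8(Z)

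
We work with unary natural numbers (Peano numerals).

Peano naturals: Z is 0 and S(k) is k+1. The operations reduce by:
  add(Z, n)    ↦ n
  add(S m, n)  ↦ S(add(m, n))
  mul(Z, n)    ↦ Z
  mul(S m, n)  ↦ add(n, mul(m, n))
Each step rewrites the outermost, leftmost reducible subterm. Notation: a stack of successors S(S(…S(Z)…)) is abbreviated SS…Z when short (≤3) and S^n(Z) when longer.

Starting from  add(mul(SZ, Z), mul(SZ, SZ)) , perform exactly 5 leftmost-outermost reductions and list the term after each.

Answer: after 5 steps: add(SZ, mul(Z, SZ))

Derivation:
  start: add(mul(SZ, Z), mul(SZ, SZ))
  step 1: add(add(Z, mul(Z, Z)), mul(SZ, SZ))
  step 2: add(mul(Z, Z), mul(SZ, SZ))
  step 3: add(Z, mul(SZ, SZ))
  step 4: mul(SZ, SZ)
  step 5: add(SZ, mul(Z, SZ))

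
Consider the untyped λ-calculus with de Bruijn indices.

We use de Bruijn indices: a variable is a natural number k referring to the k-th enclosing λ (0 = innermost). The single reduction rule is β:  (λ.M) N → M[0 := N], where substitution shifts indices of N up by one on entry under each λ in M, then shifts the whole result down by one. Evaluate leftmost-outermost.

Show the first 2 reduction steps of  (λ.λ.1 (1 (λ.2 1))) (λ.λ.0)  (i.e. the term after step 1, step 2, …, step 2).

Answer: after 2 steps: λ.λ.0

Derivation:
  start: (λ.λ.1 (1 (λ.2 1))) (λ.λ.0)
  →1  λ.(λ.λ.0) ((λ.λ.0) (λ.(λ.λ.0) 1))
  →2  λ.λ.0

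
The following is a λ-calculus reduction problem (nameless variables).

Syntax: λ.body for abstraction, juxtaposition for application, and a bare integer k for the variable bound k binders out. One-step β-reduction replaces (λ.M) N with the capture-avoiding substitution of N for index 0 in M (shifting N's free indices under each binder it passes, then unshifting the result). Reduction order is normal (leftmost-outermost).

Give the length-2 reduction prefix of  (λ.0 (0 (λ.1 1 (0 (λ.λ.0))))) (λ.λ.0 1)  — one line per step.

Answer: after 2 steps: λ.0 ((λ.λ.0 1) (λ.(λ.λ.0 1) (λ.λ.0 1) (0 (λ.λ.0))))

Working:
  start: (λ.0 (0 (λ.1 1 (0 (λ.λ.0))))) (λ.λ.0 1)
  [1] (λ.λ.0 1) ((λ.λ.0 1) (λ.(λ.λ.0 1) (λ.λ.0 1) (0 (λ.λ.0))))
  [2] λ.0 ((λ.λ.0 1) (λ.(λ.λ.0 1) (λ.λ.0 1) (0 (λ.λ.0))))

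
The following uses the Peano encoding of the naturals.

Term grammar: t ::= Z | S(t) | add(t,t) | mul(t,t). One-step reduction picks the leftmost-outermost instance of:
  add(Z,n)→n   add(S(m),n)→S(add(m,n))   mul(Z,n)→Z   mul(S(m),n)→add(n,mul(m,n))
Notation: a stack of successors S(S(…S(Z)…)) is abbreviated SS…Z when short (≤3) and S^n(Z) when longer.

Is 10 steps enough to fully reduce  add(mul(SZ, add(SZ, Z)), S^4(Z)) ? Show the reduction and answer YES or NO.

Answer: YES — reaches normal form S^5(Z) in 8 ≤ 10 steps

Working:
  start: add(mul(SZ, add(SZ, Z)), S^4(Z))
  step 1: add(add(add(SZ, Z), mul(Z, add(SZ, Z))), S^4(Z))
  step 2: add(add(S(add(Z, Z)), mul(Z, add(SZ, Z))), S^4(Z))
  step 3: add(S(add(add(Z, Z), mul(Z, add(SZ, Z)))), S^4(Z))
  step 4: S(add(add(add(Z, Z), mul(Z, add(SZ, Z))), S^4(Z)))
  step 5: S(add(add(Z, mul(Z, add(SZ, Z))), S^4(Z)))
  step 6: S(add(mul(Z, add(SZ, Z)), S^4(Z)))
  step 7: S(add(Z, S^4(Z)))
  step 8: S^5(Z)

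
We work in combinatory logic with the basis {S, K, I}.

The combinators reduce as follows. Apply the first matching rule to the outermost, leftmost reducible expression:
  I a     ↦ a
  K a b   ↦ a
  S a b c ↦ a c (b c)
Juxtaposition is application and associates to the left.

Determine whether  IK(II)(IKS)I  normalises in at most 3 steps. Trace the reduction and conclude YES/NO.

  start: IK(II)(IKS)I
  →1  K(II)(IKS)I
  →2  III
  →3  II

Answer: NO — after 3 steps the term is II, not yet normal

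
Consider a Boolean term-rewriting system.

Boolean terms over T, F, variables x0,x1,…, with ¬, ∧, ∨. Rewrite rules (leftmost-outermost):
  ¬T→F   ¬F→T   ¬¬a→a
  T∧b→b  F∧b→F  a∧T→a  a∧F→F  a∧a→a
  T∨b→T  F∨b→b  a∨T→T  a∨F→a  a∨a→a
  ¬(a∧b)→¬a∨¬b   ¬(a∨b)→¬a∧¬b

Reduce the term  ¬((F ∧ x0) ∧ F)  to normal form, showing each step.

Answer: normal form = T  (in 5 steps)

Working:
  start: ¬((F ∧ x0) ∧ F)
  [1] ¬(F ∧ x0) ∨ ¬F
  [2] (¬F ∨ ¬x0) ∨ ¬F
  [3] (T ∨ ¬x0) ∨ ¬F
  [4] T ∨ ¬F
  [5] T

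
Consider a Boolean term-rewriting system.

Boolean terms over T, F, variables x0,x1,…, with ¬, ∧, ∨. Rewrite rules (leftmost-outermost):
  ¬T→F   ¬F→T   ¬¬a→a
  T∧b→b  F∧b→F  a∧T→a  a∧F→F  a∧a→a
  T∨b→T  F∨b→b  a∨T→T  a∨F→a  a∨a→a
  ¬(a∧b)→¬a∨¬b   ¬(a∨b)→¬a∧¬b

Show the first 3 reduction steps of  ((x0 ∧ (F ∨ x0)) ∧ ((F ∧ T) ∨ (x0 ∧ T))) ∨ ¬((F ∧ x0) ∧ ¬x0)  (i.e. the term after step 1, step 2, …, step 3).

Answer: after 3 steps: (x0 ∧ (F ∨ (x0 ∧ T))) ∨ ¬((F ∧ x0) ∧ ¬x0)

Working:
  start: ((x0 ∧ (F ∨ x0)) ∧ ((F ∧ T) ∨ (x0 ∧ T))) ∨ ¬((F ∧ x0) ∧ ¬x0)
  [1] ((x0 ∧ x0) ∧ ((F ∧ T) ∨ (x0 ∧ T))) ∨ ¬((F ∧ x0) ∧ ¬x0)
  [2] (x0 ∧ ((F ∧ T) ∨ (x0 ∧ T))) ∨ ¬((F ∧ x0) ∧ ¬x0)
  [3] (x0 ∧ (F ∨ (x0 ∧ T))) ∨ ¬((F ∧ x0) ∧ ¬x0)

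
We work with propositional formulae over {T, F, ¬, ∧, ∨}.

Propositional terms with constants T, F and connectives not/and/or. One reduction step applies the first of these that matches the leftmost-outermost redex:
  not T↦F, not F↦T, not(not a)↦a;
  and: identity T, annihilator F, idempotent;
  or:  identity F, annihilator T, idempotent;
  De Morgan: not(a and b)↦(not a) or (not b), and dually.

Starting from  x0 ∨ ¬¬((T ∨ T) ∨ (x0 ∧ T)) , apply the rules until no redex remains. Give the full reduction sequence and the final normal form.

Answer: normal form = T  (in 4 steps)

Derivation:
  start: x0 ∨ ¬¬((T ∨ T) ∨ (x0 ∧ T))
  step 1: x0 ∨ ((T ∨ T) ∨ (x0 ∧ T))
  step 2: x0 ∨ (T ∨ (x0 ∧ T))
  step 3: x0 ∨ T
  step 4: T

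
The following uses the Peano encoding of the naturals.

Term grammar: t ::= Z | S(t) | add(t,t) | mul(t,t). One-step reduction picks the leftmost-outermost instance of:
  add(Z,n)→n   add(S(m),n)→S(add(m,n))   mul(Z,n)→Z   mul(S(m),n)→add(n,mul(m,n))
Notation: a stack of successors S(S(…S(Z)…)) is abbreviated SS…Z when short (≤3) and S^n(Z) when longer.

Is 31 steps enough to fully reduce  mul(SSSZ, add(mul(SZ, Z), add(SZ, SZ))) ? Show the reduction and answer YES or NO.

Answer: YES — reaches normal form S^6(Z) in 31 ≤ 31 steps

Reduction:
  start: mul(SSSZ, add(mul(SZ, Z), add(SZ, SZ)))
  step 1: add(add(mul(SZ, Z), add(SZ, SZ)), mul(SSZ, add(mul(SZ, Z), add(SZ, SZ))))
  step 2: add(add(add(Z, mul(Z, Z)), add(SZ, SZ)), mul(SSZ, add(mul(SZ, Z), add(SZ, SZ))))
  step 3: add(add(mul(Z, Z), add(SZ, SZ)), mul(SSZ, add(mul(SZ, Z), add(SZ, SZ))))
  step 4: add(add(Z, add(SZ, SZ)), mul(SSZ, add(mul(SZ, Z), add(SZ, SZ))))
  step 5: add(add(SZ, SZ), mul(SSZ, add(mul(SZ, Z), add(SZ, SZ))))
  step 6: add(S(add(Z, SZ)), mul(SSZ, add(mul(SZ, Z), add(SZ, SZ))))
  step 7: S(add(add(Z, SZ), mul(SSZ, add(mul(SZ, Z), add(SZ, SZ)))))
  step 8: S(add(SZ, mul(SSZ, add(mul(SZ, Z), add(SZ, SZ)))))
  step 9: S(S(add(Z, mul(SSZ, add(mul(SZ, Z), add(SZ, SZ))))))
  step 10: S(S(mul(SSZ, add(mul(SZ, Z), add(SZ, SZ)))))
  step 11: S(S(add(add(mul(SZ, Z), add(SZ, SZ)), mul(SZ, add(mul(SZ, Z), add(SZ, SZ))))))
  step 12: S(S(add(add(add(Z, mul(Z, Z)), add(SZ, SZ)), mul(SZ, add(mul(SZ, Z), add(SZ, SZ))))))
  step 13: S(S(add(add(mul(Z, Z), add(SZ, SZ)), mul(SZ, add(mul(SZ, Z), add(SZ, SZ))))))
  step 14: S(S(add(add(Z, add(SZ, SZ)), mul(SZ, add(mul(SZ, Z), add(SZ, SZ))))))
  step 15: S(S(add(add(SZ, SZ), mul(SZ, add(mul(SZ, Z), add(SZ, SZ))))))
  step 16: S(S(add(S(add(Z, SZ)), mul(SZ, add(mul(SZ, Z), add(SZ, SZ))))))
  step 17: S(S(S(add(add(Z, SZ), mul(SZ, add(mul(SZ, Z), add(SZ, SZ)))))))
  step 18: S(S(S(add(SZ, mul(SZ, add(mul(SZ, Z), add(SZ, SZ)))))))
  step 19: S(S(S(S(add(Z, mul(SZ, add(mul(SZ, Z), add(SZ, SZ))))))))
  step 20: S(S(S(S(mul(SZ, add(mul(SZ, Z), add(SZ, SZ)))))))
  step 21: S(S(S(S(add(add(mul(SZ, Z), add(SZ, SZ)), mul(Z, add(mul(SZ, Z), add(SZ, SZ))))))))
  step 22: S(S(S(S(add(add(add(Z, mul(Z, Z)), add(SZ, SZ)), mul(Z, add(mul(SZ, Z), add(SZ, SZ))))))))
  step 23: S(S(S(S(add(add(mul(Z, Z), add(SZ, SZ)), mul(Z, add(mul(SZ, Z), add(SZ, SZ))))))))
  step 24: S(S(S(S(add(add(Z, add(SZ, SZ)), mul(Z, add(mul(SZ, Z), add(SZ, SZ))))))))
  step 25: S(S(S(S(add(add(SZ, SZ), mul(Z, add(mul(SZ, Z), add(SZ, SZ))))))))
  step 26: S(S(S(S(add(S(add(Z, SZ)), mul(Z, add(mul(SZ, Z), add(SZ, SZ))))))))
  step 27: S(S(S(S(S(add(add(Z, SZ), mul(Z, add(mul(SZ, Z), add(SZ, SZ)))))))))
  step 28: S(S(S(S(S(add(SZ, mul(Z, add(mul(SZ, Z), add(SZ, SZ)))))))))
  step 29: S(S(S(S(S(S(add(Z, mul(Z, add(mul(SZ, Z), add(SZ, SZ))))))))))
  step 30: S(S(S(S(S(S(mul(Z, add(mul(SZ, Z), add(SZ, SZ)))))))))
  step 31: S^6(Z)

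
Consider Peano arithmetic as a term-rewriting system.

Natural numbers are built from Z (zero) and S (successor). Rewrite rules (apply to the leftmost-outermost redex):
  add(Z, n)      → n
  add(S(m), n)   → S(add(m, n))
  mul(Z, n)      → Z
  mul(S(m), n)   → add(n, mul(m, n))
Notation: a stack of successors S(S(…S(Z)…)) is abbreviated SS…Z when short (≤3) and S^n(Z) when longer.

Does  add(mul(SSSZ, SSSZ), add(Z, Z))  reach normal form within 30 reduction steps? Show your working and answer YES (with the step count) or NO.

Answer: YES — reaches normal form S^9(Z) in 27 ≤ 30 steps

Derivation:
  start: add(mul(SSSZ, SSSZ), add(Z, Z))
  step 1: add(add(SSSZ, mul(SSZ, SSSZ)), add(Z, Z))
  step 2: add(S(add(SSZ, mul(SSZ, SSSZ))), add(Z, Z))
  step 3: S(add(add(SSZ, mul(SSZ, SSSZ)), add(Z, Z)))
  step 4: S(add(S(add(SZ, mul(SSZ, SSSZ))), add(Z, Z)))
  step 5: S(S(add(add(SZ, mul(SSZ, SSSZ)), add(Z, Z))))
  step 6: S(S(add(S(add(Z, mul(SSZ, SSSZ))), add(Z, Z))))
  step 7: S(S(S(add(add(Z, mul(SSZ, SSSZ)), add(Z, Z)))))
  step 8: S(S(S(add(mul(SSZ, SSSZ), add(Z, Z)))))
  step 9: S(S(S(add(add(SSSZ, mul(SZ, SSSZ)), add(Z, Z)))))
  step 10: S(S(S(add(S(add(SSZ, mul(SZ, SSSZ))), add(Z, Z)))))
  step 11: S(S(S(S(add(add(SSZ, mul(SZ, SSSZ)), add(Z, Z))))))
  step 12: S(S(S(S(add(S(add(SZ, mul(SZ, SSSZ))), add(Z, Z))))))
  step 13: S(S(S(S(S(add(add(SZ, mul(SZ, SSSZ)), add(Z, Z)))))))
  step 14: S(S(S(S(S(add(S(add(Z, mul(SZ, SSSZ))), add(Z, Z)))))))
  step 15: S(S(S(S(S(S(add(add(Z, mul(SZ, SSSZ)), add(Z, Z))))))))
  step 16: S(S(S(S(S(S(add(mul(SZ, SSSZ), add(Z, Z))))))))
  step 17: S(S(S(S(S(S(add(add(SSSZ, mul(Z, SSSZ)), add(Z, Z))))))))
  step 18: S(S(S(S(S(S(add(S(add(SSZ, mul(Z, SSSZ))), add(Z, Z))))))))
  step 19: S(S(S(S(S(S(S(add(add(SSZ, mul(Z, SSSZ)), add(Z, Z)))))))))
  step 20: S(S(S(S(S(S(S(add(S(add(SZ, mul(Z, SSSZ))), add(Z, Z)))))))))
  step 21: S(S(S(S(S(S(S(S(add(add(SZ, mul(Z, SSSZ)), add(Z, Z))))))))))
  step 22: S(S(S(S(S(S(S(S(add(S(add(Z, mul(Z, SSSZ))), add(Z, Z))))))))))
  step 23: S(S(S(S(S(S(S(S(S(add(add(Z, mul(Z, SSSZ)), add(Z, Z)))))))))))
  step 24: S(S(S(S(S(S(S(S(S(add(mul(Z, SSSZ), add(Z, Z)))))))))))
  step 25: S(S(S(S(S(S(S(S(S(add(Z, add(Z, Z)))))))))))
  step 26: S(S(S(S(S(S(S(S(S(add(Z, Z))))))))))
  step 27: S^9(Z)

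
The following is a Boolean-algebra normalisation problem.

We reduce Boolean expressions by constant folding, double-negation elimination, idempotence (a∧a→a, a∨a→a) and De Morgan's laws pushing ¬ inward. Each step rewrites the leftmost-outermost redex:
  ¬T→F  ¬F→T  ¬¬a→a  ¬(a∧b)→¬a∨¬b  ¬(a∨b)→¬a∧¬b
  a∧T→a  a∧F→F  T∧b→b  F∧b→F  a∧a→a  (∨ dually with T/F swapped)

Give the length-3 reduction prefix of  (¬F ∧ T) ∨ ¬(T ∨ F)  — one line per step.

  start: (¬F ∧ T) ∨ ¬(T ∨ F)
  [1] ¬F ∨ ¬(T ∨ F)
  [2] T ∨ ¬(T ∨ F)
  [3] T

Answer: after 3 steps: T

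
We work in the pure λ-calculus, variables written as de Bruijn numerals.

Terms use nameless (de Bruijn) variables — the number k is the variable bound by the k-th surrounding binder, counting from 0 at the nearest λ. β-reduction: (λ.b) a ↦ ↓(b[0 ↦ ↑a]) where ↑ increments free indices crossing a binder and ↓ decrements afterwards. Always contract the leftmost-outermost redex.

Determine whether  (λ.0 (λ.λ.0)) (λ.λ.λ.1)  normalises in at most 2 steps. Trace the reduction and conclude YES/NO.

Answer: YES — reaches normal form λ.λ.1 in 2 ≤ 2 steps

Reduction:
  start: (λ.0 (λ.λ.0)) (λ.λ.λ.1)
  →1  (λ.λ.λ.1) (λ.λ.0)
  →2  λ.λ.1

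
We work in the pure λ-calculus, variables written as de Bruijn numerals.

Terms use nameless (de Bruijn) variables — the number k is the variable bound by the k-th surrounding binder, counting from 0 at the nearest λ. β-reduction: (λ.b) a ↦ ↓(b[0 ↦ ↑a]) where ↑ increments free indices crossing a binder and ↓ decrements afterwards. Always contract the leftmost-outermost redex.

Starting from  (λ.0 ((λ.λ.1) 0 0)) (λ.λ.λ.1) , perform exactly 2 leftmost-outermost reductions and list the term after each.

Answer: after 2 steps: λ.λ.1

Derivation:
  start: (λ.0 ((λ.λ.1) 0 0)) (λ.λ.λ.1)
  step 1: (λ.λ.λ.1) ((λ.λ.1) (λ.λ.λ.1) (λ.λ.λ.1))
  step 2: λ.λ.1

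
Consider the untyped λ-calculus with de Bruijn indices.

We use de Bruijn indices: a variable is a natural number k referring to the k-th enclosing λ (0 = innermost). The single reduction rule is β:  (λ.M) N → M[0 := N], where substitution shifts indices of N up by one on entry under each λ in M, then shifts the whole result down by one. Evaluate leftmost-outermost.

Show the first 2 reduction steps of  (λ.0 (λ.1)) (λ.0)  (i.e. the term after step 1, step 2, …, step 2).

Answer: after 2 steps: λ.λ.0

Derivation:
  start: (λ.0 (λ.1)) (λ.0)
  [1] (λ.0) (λ.λ.0)
  [2] λ.λ.0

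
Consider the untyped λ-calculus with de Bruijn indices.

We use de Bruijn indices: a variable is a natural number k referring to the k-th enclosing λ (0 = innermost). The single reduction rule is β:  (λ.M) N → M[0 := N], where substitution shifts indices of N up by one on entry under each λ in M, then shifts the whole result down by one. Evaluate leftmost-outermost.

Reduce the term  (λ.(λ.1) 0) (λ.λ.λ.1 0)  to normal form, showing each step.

Answer: normal form = λ.λ.λ.1 0  (in 2 steps)

Working:
  start: (λ.(λ.1) 0) (λ.λ.λ.1 0)
  step 1: (λ.λ.λ.λ.1 0) (λ.λ.λ.1 0)
  step 2: λ.λ.λ.1 0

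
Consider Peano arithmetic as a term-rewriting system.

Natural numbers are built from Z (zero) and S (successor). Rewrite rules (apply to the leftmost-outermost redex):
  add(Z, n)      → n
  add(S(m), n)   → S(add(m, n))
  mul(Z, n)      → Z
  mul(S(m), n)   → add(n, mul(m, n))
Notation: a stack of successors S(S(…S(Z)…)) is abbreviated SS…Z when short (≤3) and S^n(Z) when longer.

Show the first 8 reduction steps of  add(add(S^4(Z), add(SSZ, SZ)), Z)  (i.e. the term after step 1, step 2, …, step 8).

Answer: after 8 steps: S(S(S(S(add(add(Z, add(SSZ, SZ)), Z)))))

Working:
  start: add(add(S^4(Z), add(SSZ, SZ)), Z)
  [1] add(S(add(SSSZ, add(SSZ, SZ))), Z)
  [2] S(add(add(SSSZ, add(SSZ, SZ)), Z))
  [3] S(add(S(add(SSZ, add(SSZ, SZ))), Z))
  [4] S(S(add(add(SSZ, add(SSZ, SZ)), Z)))
  [5] S(S(add(S(add(SZ, add(SSZ, SZ))), Z)))
  [6] S(S(S(add(add(SZ, add(SSZ, SZ)), Z))))
  [7] S(S(S(add(S(add(Z, add(SSZ, SZ))), Z))))
  [8] S(S(S(S(add(add(Z, add(SSZ, SZ)), Z)))))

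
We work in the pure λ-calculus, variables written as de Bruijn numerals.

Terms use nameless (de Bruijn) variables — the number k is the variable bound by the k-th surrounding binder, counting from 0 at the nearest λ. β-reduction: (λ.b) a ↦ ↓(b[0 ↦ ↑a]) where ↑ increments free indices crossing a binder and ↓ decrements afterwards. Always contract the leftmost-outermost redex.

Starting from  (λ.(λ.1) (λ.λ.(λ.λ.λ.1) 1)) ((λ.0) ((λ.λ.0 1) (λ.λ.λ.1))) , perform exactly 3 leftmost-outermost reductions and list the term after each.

  start: (λ.(λ.1) (λ.λ.(λ.λ.λ.1) 1)) ((λ.0) ((λ.λ.0 1) (λ.λ.λ.1)))
  [1] (λ.(λ.0) ((λ.λ.0 1) (λ.λ.λ.1))) (λ.λ.(λ.λ.λ.1) 1)
  [2] (λ.0) ((λ.λ.0 1) (λ.λ.λ.1))
  [3] (λ.λ.0 1) (λ.λ.λ.1)

Answer: after 3 steps: (λ.λ.0 1) (λ.λ.λ.1)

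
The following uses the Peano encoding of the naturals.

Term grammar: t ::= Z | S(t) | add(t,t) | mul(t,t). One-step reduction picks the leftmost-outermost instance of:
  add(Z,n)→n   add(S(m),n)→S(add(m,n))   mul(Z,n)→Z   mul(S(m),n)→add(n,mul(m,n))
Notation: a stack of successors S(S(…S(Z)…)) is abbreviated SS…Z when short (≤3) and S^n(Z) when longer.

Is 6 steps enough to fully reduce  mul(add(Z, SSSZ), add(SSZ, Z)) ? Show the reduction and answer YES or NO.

  start: mul(add(Z, SSSZ), add(SSZ, Z))
  →1  mul(SSSZ, add(SSZ, Z))
  →2  add(add(SSZ, Z), mul(SSZ, add(SSZ, Z)))
  →3  add(S(add(SZ, Z)), mul(SSZ, add(SSZ, Z)))
  →4  S(add(add(SZ, Z), mul(SSZ, add(SSZ, Z))))
  →5  S(add(S(add(Z, Z)), mul(SSZ, add(SSZ, Z))))
  →6  S(S(add(add(Z, Z), mul(SSZ, add(SSZ, Z)))))

Answer: NO — after 6 steps the term is S(S(add(add(Z, Z), mul(SSZ, add(SSZ, Z))))), not yet normal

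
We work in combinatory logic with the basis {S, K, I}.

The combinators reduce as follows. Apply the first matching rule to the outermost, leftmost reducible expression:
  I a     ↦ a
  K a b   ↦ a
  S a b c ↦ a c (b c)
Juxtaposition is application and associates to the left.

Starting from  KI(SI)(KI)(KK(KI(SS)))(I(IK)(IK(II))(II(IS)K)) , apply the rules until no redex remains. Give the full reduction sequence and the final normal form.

Answer: normal form = KI  (in 9 steps)

Reduction:
  start: KI(SI)(KI)(KK(KI(SS)))(I(IK)(IK(II))(II(IS)K))
  [1] I(KI)(KK(KI(SS)))(I(IK)(IK(II))(II(IS)K))
  [2] KI(KK(KI(SS)))(I(IK)(IK(II))(II(IS)K))
  [3] I(I(IK)(IK(II))(II(IS)K))
  [4] I(IK)(IK(II))(II(IS)K)
  [5] IK(IK(II))(II(IS)K)
  [6] K(IK(II))(II(IS)K)
  [7] IK(II)
  [8] K(II)
  [9] KI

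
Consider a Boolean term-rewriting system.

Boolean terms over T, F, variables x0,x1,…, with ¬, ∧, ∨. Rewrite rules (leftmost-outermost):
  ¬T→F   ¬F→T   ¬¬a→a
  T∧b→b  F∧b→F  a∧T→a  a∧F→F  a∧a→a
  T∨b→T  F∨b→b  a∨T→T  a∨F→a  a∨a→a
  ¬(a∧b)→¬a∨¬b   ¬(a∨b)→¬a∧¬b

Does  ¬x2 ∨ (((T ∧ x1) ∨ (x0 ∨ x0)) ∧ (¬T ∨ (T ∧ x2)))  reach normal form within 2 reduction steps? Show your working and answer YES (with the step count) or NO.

  start: ¬x2 ∨ (((T ∧ x1) ∨ (x0 ∨ x0)) ∧ (¬T ∨ (T ∧ x2)))
  [1] ¬x2 ∨ ((x1 ∨ (x0 ∨ x0)) ∧ (¬T ∨ (T ∧ x2)))
  [2] ¬x2 ∨ ((x1 ∨ x0) ∧ (¬T ∨ (T ∧ x2)))

Answer: NO — after 2 steps the term is ¬x2 ∨ ((x1 ∨ x0) ∧ (¬T ∨ (T ∧ x2))), not yet normal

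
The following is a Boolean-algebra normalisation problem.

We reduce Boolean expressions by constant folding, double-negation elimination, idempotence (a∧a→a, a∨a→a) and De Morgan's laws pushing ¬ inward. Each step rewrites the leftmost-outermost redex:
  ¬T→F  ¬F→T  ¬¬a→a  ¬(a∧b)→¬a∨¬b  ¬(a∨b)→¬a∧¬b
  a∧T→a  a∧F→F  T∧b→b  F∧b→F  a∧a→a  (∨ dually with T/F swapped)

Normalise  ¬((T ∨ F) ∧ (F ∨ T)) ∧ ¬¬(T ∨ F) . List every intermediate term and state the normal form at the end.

  start: ¬((T ∨ F) ∧ (F ∨ T)) ∧ ¬¬(T ∨ F)
  →1  (¬(T ∨ F) ∨ ¬(F ∨ T)) ∧ ¬¬(T ∨ F)
  →2  ((¬T ∧ ¬F) ∨ ¬(F ∨ T)) ∧ ¬¬(T ∨ F)
  →3  ((F ∧ ¬F) ∨ ¬(F ∨ T)) ∧ ¬¬(T ∨ F)
  →4  (F ∨ ¬(F ∨ T)) ∧ ¬¬(T ∨ F)
  →5  ¬(F ∨ T) ∧ ¬¬(T ∨ F)
  →6  (¬F ∧ ¬T) ∧ ¬¬(T ∨ F)
  →7  (T ∧ ¬T) ∧ ¬¬(T ∨ F)
  →8  ¬T ∧ ¬¬(T ∨ F)
  →9  F ∧ ¬¬(T ∨ F)
  →10  F

Answer: normal form = F  (in 10 steps)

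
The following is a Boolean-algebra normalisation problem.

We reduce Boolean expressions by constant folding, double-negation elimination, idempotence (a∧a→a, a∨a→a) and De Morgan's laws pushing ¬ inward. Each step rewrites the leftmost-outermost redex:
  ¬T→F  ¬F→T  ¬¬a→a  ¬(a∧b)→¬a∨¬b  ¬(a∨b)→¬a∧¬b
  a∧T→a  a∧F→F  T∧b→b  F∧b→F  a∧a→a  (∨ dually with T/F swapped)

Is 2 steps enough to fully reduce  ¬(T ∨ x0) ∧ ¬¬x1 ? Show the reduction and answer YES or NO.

  start: ¬(T ∨ x0) ∧ ¬¬x1
  step 1: (¬T ∧ ¬x0) ∧ ¬¬x1
  step 2: (F ∧ ¬x0) ∧ ¬¬x1

Answer: NO — after 2 steps the term is (F ∧ ¬x0) ∧ ¬¬x1, not yet normal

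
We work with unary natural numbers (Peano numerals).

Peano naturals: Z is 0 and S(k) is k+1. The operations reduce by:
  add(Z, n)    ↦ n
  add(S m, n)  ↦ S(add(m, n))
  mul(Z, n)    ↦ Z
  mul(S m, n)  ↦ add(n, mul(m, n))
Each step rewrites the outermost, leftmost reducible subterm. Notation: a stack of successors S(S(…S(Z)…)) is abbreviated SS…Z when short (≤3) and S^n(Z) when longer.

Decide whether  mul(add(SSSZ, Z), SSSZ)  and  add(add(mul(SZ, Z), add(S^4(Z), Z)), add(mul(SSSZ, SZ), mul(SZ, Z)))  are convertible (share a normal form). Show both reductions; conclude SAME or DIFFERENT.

Term A:
  start: mul(add(SSSZ, Z), SSSZ)
  →1  mul(S(add(SSZ, Z)), SSSZ)
  →2  add(SSSZ, mul(add(SSZ, Z), SSSZ))
  →3  S(add(SSZ, mul(add(SSZ, Z), SSSZ)))
  →4  S(S(add(SZ, mul(add(SSZ, Z), SSSZ))))
  →5  S(S(S(add(Z, mul(add(SSZ, Z), SSSZ)))))
  →6  S(S(S(mul(add(SSZ, Z), SSSZ))))
  →7  S(S(S(mul(S(add(SZ, Z)), SSSZ))))
  →8  S(S(S(add(SSSZ, mul(add(SZ, Z), SSSZ)))))
  →9  S(S(S(S(add(SSZ, mul(add(SZ, Z), SSSZ))))))
  →10  S(S(S(S(S(add(SZ, mul(add(SZ, Z), SSSZ)))))))
  →11  S(S(S(S(S(S(add(Z, mul(add(SZ, Z), SSSZ))))))))
  →12  S(S(S(S(S(S(mul(add(SZ, Z), SSSZ)))))))
  →13  S(S(S(S(S(S(mul(S(add(Z, Z)), SSSZ)))))))
  →14  S(S(S(S(S(S(add(SSSZ, mul(add(Z, Z), SSSZ))))))))
  →15  S(S(S(S(S(S(S(add(SSZ, mul(add(Z, Z), SSSZ)))))))))
  →16  S(S(S(S(S(S(S(S(add(SZ, mul(add(Z, Z), SSSZ))))))))))
  →17  S(S(S(S(S(S(S(S(S(add(Z, mul(add(Z, Z), SSSZ)))))))))))
  →18  S(S(S(S(S(S(S(S(S(mul(add(Z, Z), SSSZ))))))))))
  →19  S(S(S(S(S(S(S(S(S(mul(Z, SSSZ))))))))))
  →20  S^9(Z)

Term B:
  start: add(add(mul(SZ, Z), add(S^4(Z), Z)), add(mul(SSSZ, SZ), mul(SZ, Z)))
  →1  add(add(add(Z, mul(Z, Z)), add(S^4(Z), Z)), add(mul(SSSZ, SZ), mul(SZ, Z)))
  →2  add(add(mul(Z, Z), add(S^4(Z), Z)), add(mul(SSSZ, SZ), mul(SZ, Z)))
  →3  add(add(Z, add(S^4(Z), Z)), add(mul(SSSZ, SZ), mul(SZ, Z)))
  →4  add(add(S^4(Z), Z), add(mul(SSSZ, SZ), mul(SZ, Z)))
  →5  add(S(add(SSSZ, Z)), add(mul(SSSZ, SZ), mul(SZ, Z)))
  →6  S(add(add(SSSZ, Z), add(mul(SSSZ, SZ), mul(SZ, Z))))
  →7  S(add(S(add(SSZ, Z)), add(mul(SSSZ, SZ), mul(SZ, Z))))
  →8  S(S(add(add(SSZ, Z), add(mul(SSSZ, SZ), mul(SZ, Z)))))
  →9  S(S(add(S(add(SZ, Z)), add(mul(SSSZ, SZ), mul(SZ, Z)))))
  →10  S(S(S(add(add(SZ, Z), add(mul(SSSZ, SZ), mul(SZ, Z))))))
  →11  S(S(S(add(S(add(Z, Z)), add(mul(SSSZ, SZ), mul(SZ, Z))))))
  →12  S(S(S(S(add(add(Z, Z), add(mul(SSSZ, SZ), mul(SZ, Z)))))))
  →13  S(S(S(S(add(Z, add(mul(SSSZ, SZ), mul(SZ, Z)))))))
  →14  S(S(S(S(add(mul(SSSZ, SZ), mul(SZ, Z))))))
  →15  S(S(S(S(add(add(SZ, mul(SSZ, SZ)), mul(SZ, Z))))))
  →16  S(S(S(S(add(S(add(Z, mul(SSZ, SZ))), mul(SZ, Z))))))
  →17  S(S(S(S(S(add(add(Z, mul(SSZ, SZ)), mul(SZ, Z)))))))
  →18  S(S(S(S(S(add(mul(SSZ, SZ), mul(SZ, Z)))))))
  →19  S(S(S(S(S(add(add(SZ, mul(SZ, SZ)), mul(SZ, Z)))))))
  →20  S(S(S(S(S(add(S(add(Z, mul(SZ, SZ))), mul(SZ, Z)))))))
  →21  S(S(S(S(S(S(add(add(Z, mul(SZ, SZ)), mul(SZ, Z))))))))
  →22  S(S(S(S(S(S(add(mul(SZ, SZ), mul(SZ, Z))))))))
  →23  S(S(S(S(S(S(add(add(SZ, mul(Z, SZ)), mul(SZ, Z))))))))
  →24  S(S(S(S(S(S(add(S(add(Z, mul(Z, SZ))), mul(SZ, Z))))))))
  →25  S(S(S(S(S(S(S(add(add(Z, mul(Z, SZ)), mul(SZ, Z)))))))))
  →26  S(S(S(S(S(S(S(add(mul(Z, SZ), mul(SZ, Z)))))))))
  →27  S(S(S(S(S(S(S(add(Z, mul(SZ, Z)))))))))
  →28  S(S(S(S(S(S(S(mul(SZ, Z))))))))
  →29  S(S(S(S(S(S(S(add(Z, mul(Z, Z)))))))))
  →30  S(S(S(S(S(S(S(mul(Z, Z))))))))
  →31  S^7(Z)

Answer: DIFFERENT — A ⇓ S^9(Z), B ⇓ S^7(Z)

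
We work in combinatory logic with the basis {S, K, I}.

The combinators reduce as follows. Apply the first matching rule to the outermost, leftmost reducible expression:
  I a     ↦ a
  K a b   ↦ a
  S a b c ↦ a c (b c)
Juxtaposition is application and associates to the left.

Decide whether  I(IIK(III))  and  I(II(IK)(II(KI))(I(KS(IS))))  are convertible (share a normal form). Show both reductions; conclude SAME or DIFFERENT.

Term A:
  start: I(IIK(III))
  →1  IIK(III)
  →2  IK(III)
  →3  K(III)
  →4  K(II)
  →5  KI

Term B:
  start: I(II(IK)(II(KI))(I(KS(IS))))
  →1  II(IK)(II(KI))(I(KS(IS)))
  →2  I(IK)(II(KI))(I(KS(IS)))
  →3  IK(II(KI))(I(KS(IS)))
  →4  K(II(KI))(I(KS(IS)))
  →5  II(KI)
  →6  I(KI)
  →7  KI

Answer: SAME — A ⇓ KI, B ⇓ KI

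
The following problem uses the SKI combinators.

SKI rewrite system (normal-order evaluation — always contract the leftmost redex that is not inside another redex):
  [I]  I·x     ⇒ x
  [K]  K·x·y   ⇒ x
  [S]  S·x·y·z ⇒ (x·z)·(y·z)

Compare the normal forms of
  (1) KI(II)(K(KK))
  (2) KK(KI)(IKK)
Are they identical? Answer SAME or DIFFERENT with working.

Term A:
  start: KI(II)(K(KK))
  [1] I(K(KK))
  [2] K(KK)

Term B:
  start: KK(KI)(IKK)
  [1] K(IKK)
  [2] K(KK)

Answer: SAME — A ⇓ K(KK), B ⇓ K(KK)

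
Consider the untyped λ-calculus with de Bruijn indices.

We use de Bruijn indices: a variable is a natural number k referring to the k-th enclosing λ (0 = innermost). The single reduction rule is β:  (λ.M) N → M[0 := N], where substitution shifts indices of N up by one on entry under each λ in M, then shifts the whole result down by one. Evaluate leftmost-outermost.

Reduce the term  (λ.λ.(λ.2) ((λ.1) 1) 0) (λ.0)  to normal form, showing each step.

Answer: normal form = λ.0  (in 3 steps)

Reduction:
  start: (λ.λ.(λ.2) ((λ.1) 1) 0) (λ.0)
  step 1: λ.(λ.λ.0) ((λ.1) (λ.0)) 0
  step 2: λ.(λ.0) 0
  step 3: λ.0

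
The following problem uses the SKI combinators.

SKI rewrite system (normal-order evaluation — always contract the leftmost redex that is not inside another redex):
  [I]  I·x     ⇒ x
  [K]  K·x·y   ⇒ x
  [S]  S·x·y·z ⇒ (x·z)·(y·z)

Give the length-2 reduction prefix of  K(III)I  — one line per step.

Answer: after 2 steps: II

Reduction:
  start: K(III)I
  →1  III
  →2  II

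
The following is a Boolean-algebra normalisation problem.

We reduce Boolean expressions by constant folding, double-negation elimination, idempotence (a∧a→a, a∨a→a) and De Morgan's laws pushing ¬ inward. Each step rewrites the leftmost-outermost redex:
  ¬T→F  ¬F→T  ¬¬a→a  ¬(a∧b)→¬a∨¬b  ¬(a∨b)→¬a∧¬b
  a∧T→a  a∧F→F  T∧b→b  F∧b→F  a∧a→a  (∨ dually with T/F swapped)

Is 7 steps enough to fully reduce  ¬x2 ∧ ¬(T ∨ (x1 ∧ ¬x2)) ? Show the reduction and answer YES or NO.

  start: ¬x2 ∧ ¬(T ∨ (x1 ∧ ¬x2))
  →1  ¬x2 ∧ (¬T ∧ ¬(x1 ∧ ¬x2))
  →2  ¬x2 ∧ (F ∧ ¬(x1 ∧ ¬x2))
  →3  ¬x2 ∧ F
  →4  F

Answer: YES — reaches normal form F in 4 ≤ 7 steps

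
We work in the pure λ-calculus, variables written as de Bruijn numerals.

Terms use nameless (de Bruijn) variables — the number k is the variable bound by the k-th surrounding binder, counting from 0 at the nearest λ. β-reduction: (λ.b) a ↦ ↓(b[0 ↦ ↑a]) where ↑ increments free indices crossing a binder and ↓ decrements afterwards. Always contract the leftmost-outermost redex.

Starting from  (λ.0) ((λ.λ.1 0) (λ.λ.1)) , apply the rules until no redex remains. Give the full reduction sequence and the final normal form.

Answer: normal form = λ.λ.1  (in 3 steps)

Working:
  start: (λ.0) ((λ.λ.1 0) (λ.λ.1))
  →1  (λ.λ.1 0) (λ.λ.1)
  →2  λ.(λ.λ.1) 0
  →3  λ.λ.1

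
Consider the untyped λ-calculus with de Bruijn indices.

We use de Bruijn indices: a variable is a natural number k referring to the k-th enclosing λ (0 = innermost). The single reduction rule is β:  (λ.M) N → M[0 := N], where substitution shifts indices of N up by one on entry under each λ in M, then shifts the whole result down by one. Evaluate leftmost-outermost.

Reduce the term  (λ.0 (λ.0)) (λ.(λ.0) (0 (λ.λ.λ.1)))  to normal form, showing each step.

  start: (λ.0 (λ.0)) (λ.(λ.0) (0 (λ.λ.λ.1)))
  step 1: (λ.(λ.0) (0 (λ.λ.λ.1))) (λ.0)
  step 2: (λ.0) ((λ.0) (λ.λ.λ.1))
  step 3: (λ.0) (λ.λ.λ.1)
  step 4: λ.λ.λ.1

Answer: normal form = λ.λ.λ.1  (in 4 steps)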